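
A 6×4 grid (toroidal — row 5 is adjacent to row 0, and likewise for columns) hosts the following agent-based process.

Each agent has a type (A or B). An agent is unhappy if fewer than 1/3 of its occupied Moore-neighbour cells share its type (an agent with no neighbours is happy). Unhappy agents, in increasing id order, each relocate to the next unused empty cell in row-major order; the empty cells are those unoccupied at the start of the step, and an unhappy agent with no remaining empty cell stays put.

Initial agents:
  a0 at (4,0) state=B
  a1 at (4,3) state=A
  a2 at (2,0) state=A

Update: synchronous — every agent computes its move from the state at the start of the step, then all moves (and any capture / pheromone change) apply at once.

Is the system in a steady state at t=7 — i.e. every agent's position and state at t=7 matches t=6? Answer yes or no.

no

t=1: a0@(0,0):B a1@(0,1):A a2@(2,0):A
t=2: a0@(0,2):B a1@(0,3):A a2@(2,0):A
t=3: a0@(0,0):B a1@(0,1):A a2@(2,0):A
t=4: a0@(0,2):B a1@(0,3):A a2@(2,0):A
t=5: a0@(0,0):B a1@(0,1):A a2@(2,0):A
t=6: a0@(0,2):B a1@(0,3):A a2@(2,0):A
t=7: a0@(0,0):B a1@(0,1):A a2@(2,0):A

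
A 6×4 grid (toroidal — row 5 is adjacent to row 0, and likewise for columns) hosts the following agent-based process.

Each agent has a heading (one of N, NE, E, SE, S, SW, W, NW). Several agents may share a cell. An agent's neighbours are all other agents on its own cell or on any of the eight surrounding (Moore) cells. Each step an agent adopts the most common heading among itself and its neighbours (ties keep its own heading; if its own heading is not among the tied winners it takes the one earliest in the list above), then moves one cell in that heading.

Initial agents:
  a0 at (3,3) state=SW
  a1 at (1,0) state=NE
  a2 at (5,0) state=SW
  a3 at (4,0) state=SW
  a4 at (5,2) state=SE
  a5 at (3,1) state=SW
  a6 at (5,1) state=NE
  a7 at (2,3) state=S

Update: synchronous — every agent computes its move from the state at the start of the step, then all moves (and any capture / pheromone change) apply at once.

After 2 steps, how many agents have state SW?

7

t=1: a0@(4,2):SW a1@(0,1):NE a2@(0,3):SW a3@(5,3):SW a4@(0,3):SE a5@(4,0):SW a6@(0,0):SW a7@(3,3):S
t=2: a0@(5,1):SW a1@(5,2):NE a2@(1,2):SW a3@(0,2):SW a4@(1,2):SW a5@(5,3):SW a6@(1,3):SW a7@(4,2):SW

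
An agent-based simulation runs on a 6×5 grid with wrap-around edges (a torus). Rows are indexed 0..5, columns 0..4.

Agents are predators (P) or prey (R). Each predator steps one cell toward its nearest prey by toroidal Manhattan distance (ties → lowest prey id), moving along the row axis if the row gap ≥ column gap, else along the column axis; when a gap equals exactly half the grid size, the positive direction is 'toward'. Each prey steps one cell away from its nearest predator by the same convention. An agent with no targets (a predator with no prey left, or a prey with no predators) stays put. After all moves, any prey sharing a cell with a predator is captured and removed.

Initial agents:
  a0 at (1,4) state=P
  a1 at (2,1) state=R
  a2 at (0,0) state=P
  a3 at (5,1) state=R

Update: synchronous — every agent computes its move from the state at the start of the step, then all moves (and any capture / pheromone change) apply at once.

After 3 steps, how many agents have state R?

t=1: a0@(1,0):P a1@(2,2):R a2@(5,0):P a3@(4,1):R
t=2: a0@(1,1):P a1@(2,3):R a2@(4,0):P a3@(3,1):R
t=3: a0@(2,1):P a1@(2,4):R a2@(3,0):P a3@(4,1):R

2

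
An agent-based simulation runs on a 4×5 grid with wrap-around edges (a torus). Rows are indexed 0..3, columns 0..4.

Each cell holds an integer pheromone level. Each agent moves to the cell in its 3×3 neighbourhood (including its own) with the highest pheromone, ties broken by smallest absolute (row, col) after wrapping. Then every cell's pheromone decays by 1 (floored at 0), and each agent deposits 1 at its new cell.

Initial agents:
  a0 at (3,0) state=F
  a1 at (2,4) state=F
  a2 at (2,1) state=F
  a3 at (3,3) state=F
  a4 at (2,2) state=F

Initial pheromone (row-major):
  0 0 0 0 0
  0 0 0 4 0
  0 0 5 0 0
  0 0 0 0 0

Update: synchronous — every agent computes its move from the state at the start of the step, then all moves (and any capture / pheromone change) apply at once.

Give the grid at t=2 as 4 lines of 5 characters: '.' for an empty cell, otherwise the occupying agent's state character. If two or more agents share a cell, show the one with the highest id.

t=1: a0@(0,0) a1@(1,3) a2@(2,2) a3@(2,2) a4@(2,2) | pheromone: 1 0 0 0 0 / 0 0 0 4 0 / 0 0 7 0 0 / 0 0 0 0 0
t=2: a0@(0,0) a1@(2,2) a2@(2,2) a3@(2,2) a4@(2,2) | pheromone: 1 0 0 0 0 / 0 0 0 3 0 / 0 0 10 0 0 / 0 0 0 0 0

F....
.....
..F..
.....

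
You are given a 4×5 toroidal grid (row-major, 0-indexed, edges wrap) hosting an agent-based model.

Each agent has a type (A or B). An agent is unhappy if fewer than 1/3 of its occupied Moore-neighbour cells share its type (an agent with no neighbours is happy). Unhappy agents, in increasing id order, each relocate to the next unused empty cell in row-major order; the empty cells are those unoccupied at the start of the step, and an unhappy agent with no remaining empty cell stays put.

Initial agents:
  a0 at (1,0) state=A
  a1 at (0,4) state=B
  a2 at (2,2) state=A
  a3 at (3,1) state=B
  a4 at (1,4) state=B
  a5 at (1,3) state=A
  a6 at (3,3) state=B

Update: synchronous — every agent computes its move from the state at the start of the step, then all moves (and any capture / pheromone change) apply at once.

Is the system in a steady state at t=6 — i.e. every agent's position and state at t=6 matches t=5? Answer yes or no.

yes

t=1: a0@(0,0):A a1@(0,4):B a2@(2,2):A a3@(0,1):B a4@(1,4):B a5@(1,3):A a6@(3,3):B
t=2: a0@(0,2):A a1@(0,4):B a2@(2,2):A a3@(0,3):B a4@(1,4):B a5@(1,3):A a6@(3,3):B
t=3: (unchanged — steady state)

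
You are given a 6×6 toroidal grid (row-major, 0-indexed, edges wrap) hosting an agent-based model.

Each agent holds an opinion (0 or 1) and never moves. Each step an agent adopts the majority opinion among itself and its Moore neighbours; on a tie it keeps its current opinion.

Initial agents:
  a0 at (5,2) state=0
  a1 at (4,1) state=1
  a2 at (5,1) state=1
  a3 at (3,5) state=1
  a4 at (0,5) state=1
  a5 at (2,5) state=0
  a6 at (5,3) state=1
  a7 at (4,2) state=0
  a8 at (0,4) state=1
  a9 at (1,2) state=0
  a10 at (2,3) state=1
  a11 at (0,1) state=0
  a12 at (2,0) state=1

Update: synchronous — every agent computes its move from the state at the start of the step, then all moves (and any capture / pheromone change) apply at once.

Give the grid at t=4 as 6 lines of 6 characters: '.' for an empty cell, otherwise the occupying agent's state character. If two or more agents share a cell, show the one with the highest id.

.0..11
..0...
1..1.1
.....1
.11...
.001..

t=1: a0@(5,2):0 a1@(4,1):1 a2@(5,1):0 a3@(3,5):1 a4@(0,5):1 a5@(2,5):1 a6@(5,3):1 a7@(4,2):1 a8@(0,4):1 a9@(1,2):0 a10@(2,3):1 a11@(0,1):0 a12@(2,0):1
t=2: (unchanged — steady state)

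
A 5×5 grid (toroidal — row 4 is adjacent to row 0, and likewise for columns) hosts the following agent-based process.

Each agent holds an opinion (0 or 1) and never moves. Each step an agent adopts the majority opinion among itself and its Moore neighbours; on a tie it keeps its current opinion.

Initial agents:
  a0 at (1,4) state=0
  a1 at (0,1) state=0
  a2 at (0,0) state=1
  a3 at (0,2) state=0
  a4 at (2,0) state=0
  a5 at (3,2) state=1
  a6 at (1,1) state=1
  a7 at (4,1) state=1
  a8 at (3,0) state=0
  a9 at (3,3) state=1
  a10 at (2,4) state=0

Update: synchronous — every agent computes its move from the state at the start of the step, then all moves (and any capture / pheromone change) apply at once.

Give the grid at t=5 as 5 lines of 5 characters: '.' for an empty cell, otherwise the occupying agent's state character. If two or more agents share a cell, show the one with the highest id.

110..
.0..0
0...0
0.11.
.1...

t=1: a0@(1,4):0 a1@(0,1):1 a2@(0,0):1 a3@(0,2):0 a4@(2,0):0 a5@(3,2):1 a6@(1,1):0 a7@(4,1):1 a8@(3,0):0 a9@(3,3):1 a10@(2,4):0
t=2: (unchanged — steady state)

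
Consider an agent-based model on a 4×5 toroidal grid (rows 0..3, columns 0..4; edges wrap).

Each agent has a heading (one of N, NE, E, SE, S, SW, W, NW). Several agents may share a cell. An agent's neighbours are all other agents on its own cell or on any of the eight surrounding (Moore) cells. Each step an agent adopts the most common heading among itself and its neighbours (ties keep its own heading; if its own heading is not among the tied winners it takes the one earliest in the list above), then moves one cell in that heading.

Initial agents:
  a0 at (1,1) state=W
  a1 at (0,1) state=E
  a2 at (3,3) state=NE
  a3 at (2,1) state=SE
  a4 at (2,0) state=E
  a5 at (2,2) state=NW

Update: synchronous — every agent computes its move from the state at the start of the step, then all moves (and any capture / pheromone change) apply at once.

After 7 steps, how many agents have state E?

5

t=1: a0@(1,2):E a1@(0,2):E a2@(2,4):NE a3@(3,2):SE a4@(2,1):E a5@(1,1):NW
t=2: a0@(1,3):E a1@(0,3):E a2@(1,0):NE a3@(3,3):E a4@(2,2):E a5@(1,2):E
t=3: a0@(1,4):E a1@(0,4):E a2@(0,1):NE a3@(3,4):E a4@(2,3):E a5@(1,3):E
t=4: a0@(1,0):E a1@(0,0):E a2@(3,2):NE a3@(3,0):E a4@(2,4):E a5@(1,4):E
t=5: a0@(1,1):E a1@(0,1):E a2@(2,3):NE a3@(3,1):E a4@(2,0):E a5@(1,0):E
t=6: a0@(1,2):E a1@(0,2):E a2@(1,4):NE a3@(3,2):E a4@(2,1):E a5@(1,1):E
t=7: a0@(1,3):E a1@(0,3):E a2@(0,0):NE a3@(3,3):E a4@(2,2):E a5@(1,2):E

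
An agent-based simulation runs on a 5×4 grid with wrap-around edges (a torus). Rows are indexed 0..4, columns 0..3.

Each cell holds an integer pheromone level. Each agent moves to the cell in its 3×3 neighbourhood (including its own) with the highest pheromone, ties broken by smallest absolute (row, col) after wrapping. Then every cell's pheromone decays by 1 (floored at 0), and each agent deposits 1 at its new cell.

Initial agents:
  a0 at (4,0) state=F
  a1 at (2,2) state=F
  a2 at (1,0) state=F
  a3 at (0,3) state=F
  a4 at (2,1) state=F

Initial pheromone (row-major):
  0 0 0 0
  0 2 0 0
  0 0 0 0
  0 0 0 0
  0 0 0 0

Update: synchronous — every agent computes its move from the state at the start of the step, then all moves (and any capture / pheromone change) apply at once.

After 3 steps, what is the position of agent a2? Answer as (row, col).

t=1: a0@(0,0) a1@(1,1) a2@(1,1) a3@(0,0) a4@(1,1) | pheromone: 2 0 0 0 / 0 4 0 0 / 0 0 0 0 / 0 0 0 0 / 0 0 0 0
t=2: a0@(1,1) a1@(1,1) a2@(1,1) a3@(1,1) a4@(1,1) | pheromone: 1 0 0 0 / 0 8 0 0 / 0 0 0 0 / 0 0 0 0 / 0 0 0 0
t=3: a0@(1,1) a1@(1,1) a2@(1,1) a3@(1,1) a4@(1,1) | pheromone: 0 0 0 0 / 0 12 0 0 / 0 0 0 0 / 0 0 0 0 / 0 0 0 0

(1, 1)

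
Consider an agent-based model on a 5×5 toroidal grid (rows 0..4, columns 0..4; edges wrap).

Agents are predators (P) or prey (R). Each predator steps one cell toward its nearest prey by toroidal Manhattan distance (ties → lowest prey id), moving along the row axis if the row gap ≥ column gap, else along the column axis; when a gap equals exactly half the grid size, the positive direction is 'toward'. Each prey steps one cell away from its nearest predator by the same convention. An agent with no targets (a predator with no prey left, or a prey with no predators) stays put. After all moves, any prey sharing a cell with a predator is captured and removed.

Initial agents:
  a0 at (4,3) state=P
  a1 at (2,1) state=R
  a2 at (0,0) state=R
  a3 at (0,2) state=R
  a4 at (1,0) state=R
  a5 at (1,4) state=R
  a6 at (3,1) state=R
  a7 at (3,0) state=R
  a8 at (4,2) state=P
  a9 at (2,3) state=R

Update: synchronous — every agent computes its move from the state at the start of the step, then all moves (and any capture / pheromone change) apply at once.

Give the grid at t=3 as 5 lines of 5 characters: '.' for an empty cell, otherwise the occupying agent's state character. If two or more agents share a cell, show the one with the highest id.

P...R
.....
RR.P.
.RRR.
....R

t=1: a0@(0,3):P a1@(1,1):R a2@(0,1):R a3@(1,2):R a4@(2,0):R a5@(2,4):R a6@(2,1):R a7@(3,1):R a8@(0,2):P a9@(1,3):R
t=2: a0@(1,3):P a1@(2,1):R a2@(0,0):R a3@(2,2):R a4@(3,0):R a5@(3,4):R a6@(3,1):R a7@(2,1):R a8@(0,1):P a9@(2,3):R
t=3: a0@(2,3):P a1@(3,1):R a2@(0,4):R a3@(3,2):R a4@(2,0):R a5@(4,4):R a6@(2,1):R a7@(3,1):R a8@(0,0):P a9@(3,3):R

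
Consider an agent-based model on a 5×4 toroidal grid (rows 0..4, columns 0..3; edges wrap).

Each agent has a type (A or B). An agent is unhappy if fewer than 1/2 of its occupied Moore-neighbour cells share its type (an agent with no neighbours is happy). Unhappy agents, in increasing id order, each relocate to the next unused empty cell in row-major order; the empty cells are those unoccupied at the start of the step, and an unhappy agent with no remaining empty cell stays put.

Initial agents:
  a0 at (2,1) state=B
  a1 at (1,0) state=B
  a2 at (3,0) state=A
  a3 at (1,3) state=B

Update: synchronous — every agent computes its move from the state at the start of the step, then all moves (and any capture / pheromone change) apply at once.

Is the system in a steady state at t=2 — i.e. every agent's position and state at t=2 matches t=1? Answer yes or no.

t=1: a0@(2,1):B a1@(1,0):B a2@(0,0):A a3@(1,3):B
t=2: a0@(2,1):B a1@(1,0):B a2@(0,1):A a3@(1,3):B

no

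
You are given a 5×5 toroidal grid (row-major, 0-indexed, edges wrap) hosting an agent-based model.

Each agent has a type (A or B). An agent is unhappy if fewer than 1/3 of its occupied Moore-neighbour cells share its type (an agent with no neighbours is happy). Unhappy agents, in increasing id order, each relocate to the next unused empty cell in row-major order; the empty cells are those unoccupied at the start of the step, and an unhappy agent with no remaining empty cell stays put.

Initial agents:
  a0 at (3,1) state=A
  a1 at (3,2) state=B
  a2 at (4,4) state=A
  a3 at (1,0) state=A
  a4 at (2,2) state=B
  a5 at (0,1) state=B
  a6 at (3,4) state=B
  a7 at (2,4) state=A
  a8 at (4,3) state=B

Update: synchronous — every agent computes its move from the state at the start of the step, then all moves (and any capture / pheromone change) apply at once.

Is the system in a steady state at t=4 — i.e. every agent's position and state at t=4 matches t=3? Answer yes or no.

t=1: a0@(0,0):A a1@(3,2):B a2@(0,2):A a3@(1,0):A a4@(2,2):B a5@(0,3):B a6@(3,4):B a7@(2,4):A a8@(4,3):B
t=2: a0@(0,0):A a1@(3,2):B a2@(0,1):A a3@(1,0):A a4@(2,2):B a5@(0,3):B a6@(3,4):B a7@(2,4):A a8@(4,3):B
t=3: (unchanged — steady state)

yes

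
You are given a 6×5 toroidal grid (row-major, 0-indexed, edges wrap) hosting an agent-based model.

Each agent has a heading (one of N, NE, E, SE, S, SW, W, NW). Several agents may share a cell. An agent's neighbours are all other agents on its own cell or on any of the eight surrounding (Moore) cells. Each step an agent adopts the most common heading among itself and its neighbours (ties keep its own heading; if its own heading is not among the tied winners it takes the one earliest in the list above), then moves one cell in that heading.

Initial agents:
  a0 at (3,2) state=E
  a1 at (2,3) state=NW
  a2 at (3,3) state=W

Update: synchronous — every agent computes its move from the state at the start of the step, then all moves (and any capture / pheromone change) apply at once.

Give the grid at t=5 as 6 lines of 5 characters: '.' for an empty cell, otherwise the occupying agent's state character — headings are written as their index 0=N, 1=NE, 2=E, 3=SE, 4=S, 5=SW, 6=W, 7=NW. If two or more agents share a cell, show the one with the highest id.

t=1: a0@(3,3):E a1@(1,2):NW a2@(3,2):W
t=2: a0@(3,4):E a1@(0,1):NW a2@(3,1):W
t=3: a0@(3,0):E a1@(5,0):NW a2@(3,0):W
t=4: a0@(3,1):E a1@(4,4):NW a2@(3,4):W
t=5: a0@(3,2):E a1@(3,3):NW a2@(3,3):W

.....
.....
.....
..26.
.....
.....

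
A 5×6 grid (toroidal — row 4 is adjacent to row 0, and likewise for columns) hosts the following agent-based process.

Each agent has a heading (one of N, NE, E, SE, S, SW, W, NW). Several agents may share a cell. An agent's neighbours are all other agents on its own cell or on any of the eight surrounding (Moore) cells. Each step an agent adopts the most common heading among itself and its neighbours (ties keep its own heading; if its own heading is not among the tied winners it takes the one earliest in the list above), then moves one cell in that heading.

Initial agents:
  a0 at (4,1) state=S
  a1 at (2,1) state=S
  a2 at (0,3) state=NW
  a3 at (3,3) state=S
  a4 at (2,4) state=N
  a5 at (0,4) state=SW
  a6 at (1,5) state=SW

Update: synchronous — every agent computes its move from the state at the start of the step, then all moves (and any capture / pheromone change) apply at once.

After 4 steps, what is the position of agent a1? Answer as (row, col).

t=1: a0@(0,1):S a1@(3,1):S a2@(4,2):NW a3@(4,3):S a4@(1,4):N a5@(1,3):SW a6@(2,4):SW
t=2: a0@(1,1):S a1@(4,1):S a2@(0,2):S a3@(0,3):S a4@(2,3):SW a5@(2,2):SW a6@(3,3):SW
t=3: a0@(2,1):S a1@(0,1):S a2@(1,2):S a3@(1,3):S a4@(3,2):SW a5@(3,1):SW a6@(4,2):SW
t=4: a0@(3,1):S a1@(1,1):S a2@(2,2):S a3@(2,3):S a4@(4,1):SW a5@(4,0):SW a6@(0,1):SW

(1, 1)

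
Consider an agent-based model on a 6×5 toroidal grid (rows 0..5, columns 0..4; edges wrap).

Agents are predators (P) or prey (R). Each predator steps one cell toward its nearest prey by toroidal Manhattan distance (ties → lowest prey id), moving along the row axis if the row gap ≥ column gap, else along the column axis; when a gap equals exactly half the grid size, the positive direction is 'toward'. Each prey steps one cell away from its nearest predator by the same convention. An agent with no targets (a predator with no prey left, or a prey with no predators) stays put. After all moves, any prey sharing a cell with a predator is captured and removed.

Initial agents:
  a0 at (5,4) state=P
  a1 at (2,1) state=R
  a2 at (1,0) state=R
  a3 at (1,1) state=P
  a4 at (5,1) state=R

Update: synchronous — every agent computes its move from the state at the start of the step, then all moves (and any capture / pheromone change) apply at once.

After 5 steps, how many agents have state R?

t=1: a0@(5,0):P a1@(3,1):R a2@(1,4):R a3@(2,1):P a4@(5,2):R
t=2: a0@(5,1):P a1@(4,1):R a2@(2,4):R a3@(3,1):P a4@(5,3):R
t=3: a0@(4,1):P a1@(3,1):R a2@(2,3):R a3@(4,1):P a4@(5,4):R
t=4: a0@(3,1):P a1@(2,1):R a2@(1,3):R a3@(3,1):P a4@(5,3):R
t=5: a0@(2,1):P a1@(1,1):R a2@(0,3):R a3@(2,1):P a4@(0,3):R

3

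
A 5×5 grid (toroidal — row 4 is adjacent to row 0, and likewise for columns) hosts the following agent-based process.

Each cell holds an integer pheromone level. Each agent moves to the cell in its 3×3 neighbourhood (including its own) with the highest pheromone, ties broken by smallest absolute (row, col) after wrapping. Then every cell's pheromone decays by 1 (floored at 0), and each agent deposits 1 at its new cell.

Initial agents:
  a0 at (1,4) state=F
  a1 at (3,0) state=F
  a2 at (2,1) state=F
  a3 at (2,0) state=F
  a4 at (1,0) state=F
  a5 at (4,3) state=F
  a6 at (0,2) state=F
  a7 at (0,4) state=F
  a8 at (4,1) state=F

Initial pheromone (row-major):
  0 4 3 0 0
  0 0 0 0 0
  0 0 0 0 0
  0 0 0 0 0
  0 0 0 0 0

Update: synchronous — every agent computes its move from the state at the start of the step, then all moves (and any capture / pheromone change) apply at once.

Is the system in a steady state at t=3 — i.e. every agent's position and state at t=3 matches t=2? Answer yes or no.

t=1: a0@(0,0) a1@(2,0) a2@(1,0) a3@(1,0) a4@(0,1) a5@(0,2) a6@(0,1) a7@(0,0) a8@(0,1) | pheromone: 2 6 3 0 0 / 2 0 0 0 0 / 1 0 0 0 0 / 0 0 0 0 0 / 0 0 0 0 0
t=2: a0@(0,1) a1@(1,0) a2@(0,1) a3@(0,1) a4@(0,1) a5@(0,1) a6@(0,1) a7@(0,1) a8@(0,1) | pheromone: 1 13 2 0 0 / 2 0 0 0 0 / 0 0 0 0 0 / 0 0 0 0 0 / 0 0 0 0 0
t=3: a0@(0,1) a1@(0,1) a2@(0,1) a3@(0,1) a4@(0,1) a5@(0,1) a6@(0,1) a7@(0,1) a8@(0,1) | pheromone: 0 21 1 0 0 / 1 0 0 0 0 / 0 0 0 0 0 / 0 0 0 0 0 / 0 0 0 0 0

no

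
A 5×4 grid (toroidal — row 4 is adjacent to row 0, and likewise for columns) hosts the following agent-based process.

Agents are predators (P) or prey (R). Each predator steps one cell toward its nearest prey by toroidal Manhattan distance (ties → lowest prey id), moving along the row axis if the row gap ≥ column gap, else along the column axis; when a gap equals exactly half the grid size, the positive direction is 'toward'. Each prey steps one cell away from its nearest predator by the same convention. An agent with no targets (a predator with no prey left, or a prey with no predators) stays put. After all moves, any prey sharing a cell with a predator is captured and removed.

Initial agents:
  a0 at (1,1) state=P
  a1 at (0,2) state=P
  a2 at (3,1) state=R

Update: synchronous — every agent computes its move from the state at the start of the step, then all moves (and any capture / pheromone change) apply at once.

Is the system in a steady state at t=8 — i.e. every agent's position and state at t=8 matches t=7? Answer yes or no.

yes

t=1: a0@(2,1):P a1@(4,2):P a2@(4,1):R
t=2: a0@(3,1):P a1@(4,1):P a2@(4,0):R
t=3: a0@(4,1):P a1@(4,0):P a2@(4,3):R
t=4: a0@(4,2):P a1@(4,3):P
t=5: (unchanged — steady state)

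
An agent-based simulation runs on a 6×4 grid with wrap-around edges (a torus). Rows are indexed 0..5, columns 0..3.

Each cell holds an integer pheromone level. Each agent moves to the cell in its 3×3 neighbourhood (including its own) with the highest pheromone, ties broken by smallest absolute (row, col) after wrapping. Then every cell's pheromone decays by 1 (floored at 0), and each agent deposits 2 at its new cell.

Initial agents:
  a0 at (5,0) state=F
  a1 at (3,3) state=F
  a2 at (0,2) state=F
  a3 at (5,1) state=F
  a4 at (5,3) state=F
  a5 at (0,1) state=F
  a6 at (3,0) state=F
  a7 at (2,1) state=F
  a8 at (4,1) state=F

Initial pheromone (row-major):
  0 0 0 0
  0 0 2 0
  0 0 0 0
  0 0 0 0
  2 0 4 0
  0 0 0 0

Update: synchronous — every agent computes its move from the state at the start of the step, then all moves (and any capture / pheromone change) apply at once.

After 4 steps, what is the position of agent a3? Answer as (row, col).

(4, 2)

t=1: a0@(4,0) a1@(4,2) a2@(1,2) a3@(4,2) a4@(4,2) a5@(1,2) a6@(4,0) a7@(1,2) a8@(4,2) | pheromone: 0 0 0 0 / 0 0 7 0 / 0 0 0 0 / 0 0 0 0 / 5 0 11 0 / 0 0 0 0
t=2: a0@(4,0) a1@(4,2) a2@(1,2) a3@(4,2) a4@(4,2) a5@(1,2) a6@(4,0) a7@(1,2) a8@(4,2) | pheromone: 0 0 0 0 / 0 0 12 0 / 0 0 0 0 / 0 0 0 0 / 8 0 18 0 / 0 0 0 0
t=3: a0@(4,0) a1@(4,2) a2@(1,2) a3@(4,2) a4@(4,2) a5@(1,2) a6@(4,0) a7@(1,2) a8@(4,2) | pheromone: 0 0 0 0 / 0 0 17 0 / 0 0 0 0 / 0 0 0 0 / 11 0 25 0 / 0 0 0 0
t=4: a0@(4,0) a1@(4,2) a2@(1,2) a3@(4,2) a4@(4,2) a5@(1,2) a6@(4,0) a7@(1,2) a8@(4,2) | pheromone: 0 0 0 0 / 0 0 22 0 / 0 0 0 0 / 0 0 0 0 / 14 0 32 0 / 0 0 0 0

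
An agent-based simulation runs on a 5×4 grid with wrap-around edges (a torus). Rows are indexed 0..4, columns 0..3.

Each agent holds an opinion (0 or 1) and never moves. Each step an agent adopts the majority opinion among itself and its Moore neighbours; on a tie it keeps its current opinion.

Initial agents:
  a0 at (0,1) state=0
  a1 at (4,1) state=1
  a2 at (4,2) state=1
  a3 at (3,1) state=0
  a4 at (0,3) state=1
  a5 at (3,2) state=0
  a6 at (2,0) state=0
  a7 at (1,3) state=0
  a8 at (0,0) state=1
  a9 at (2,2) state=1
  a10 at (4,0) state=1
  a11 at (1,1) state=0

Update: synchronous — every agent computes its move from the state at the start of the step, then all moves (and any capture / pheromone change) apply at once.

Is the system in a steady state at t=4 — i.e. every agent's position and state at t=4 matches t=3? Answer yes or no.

no

t=1: a0@(0,1):1 a1@(4,1):1 a2@(4,2):1 a3@(3,1):1 a4@(0,3):1 a5@(3,2):1 a6@(2,0):0 a7@(1,3):1 a8@(0,0):1 a9@(2,2):0 a10@(4,0):1 a11@(1,1):0
t=2: a0@(0,1):1 a1@(4,1):1 a2@(4,2):1 a3@(3,1):1 a4@(0,3):1 a5@(3,2):1 a6@(2,0):0 a7@(1,3):1 a8@(0,0):1 a9@(2,2):1 a10@(4,0):1 a11@(1,1):0
t=3: a0@(0,1):1 a1@(4,1):1 a2@(4,2):1 a3@(3,1):1 a4@(0,3):1 a5@(3,2):1 a6@(2,0):0 a7@(1,3):1 a8@(0,0):1 a9@(2,2):1 a10@(4,0):1 a11@(1,1):1
t=4: a0@(0,1):1 a1@(4,1):1 a2@(4,2):1 a3@(3,1):1 a4@(0,3):1 a5@(3,2):1 a6@(2,0):1 a7@(1,3):1 a8@(0,0):1 a9@(2,2):1 a10@(4,0):1 a11@(1,1):1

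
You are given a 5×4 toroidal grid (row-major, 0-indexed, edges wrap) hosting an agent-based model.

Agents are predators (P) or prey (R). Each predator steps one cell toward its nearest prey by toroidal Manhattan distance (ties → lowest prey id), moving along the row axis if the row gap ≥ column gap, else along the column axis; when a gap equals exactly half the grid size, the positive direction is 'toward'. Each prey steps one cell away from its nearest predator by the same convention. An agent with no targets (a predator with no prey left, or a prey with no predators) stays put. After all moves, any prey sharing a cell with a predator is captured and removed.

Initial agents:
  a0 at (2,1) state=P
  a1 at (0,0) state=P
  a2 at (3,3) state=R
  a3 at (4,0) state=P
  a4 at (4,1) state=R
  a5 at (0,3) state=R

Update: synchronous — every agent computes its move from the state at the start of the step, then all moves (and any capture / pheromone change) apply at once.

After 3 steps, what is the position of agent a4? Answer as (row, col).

t=1: a0@(3,1):P a1@(0,3):P a2@(2,3):R a3@(4,1):P a4@(4,2):R a5@(0,2):R
t=2: a0@(4,1):P a1@(0,2):P a2@(3,3):R a3@(4,2):P a4@(4,3):R a5@(0,1):R
t=3: a0@(0,1):P a1@(0,1):P a2@(2,3):R a3@(4,3):P a4@(4,0):R a5@(1,1):R

(4, 0)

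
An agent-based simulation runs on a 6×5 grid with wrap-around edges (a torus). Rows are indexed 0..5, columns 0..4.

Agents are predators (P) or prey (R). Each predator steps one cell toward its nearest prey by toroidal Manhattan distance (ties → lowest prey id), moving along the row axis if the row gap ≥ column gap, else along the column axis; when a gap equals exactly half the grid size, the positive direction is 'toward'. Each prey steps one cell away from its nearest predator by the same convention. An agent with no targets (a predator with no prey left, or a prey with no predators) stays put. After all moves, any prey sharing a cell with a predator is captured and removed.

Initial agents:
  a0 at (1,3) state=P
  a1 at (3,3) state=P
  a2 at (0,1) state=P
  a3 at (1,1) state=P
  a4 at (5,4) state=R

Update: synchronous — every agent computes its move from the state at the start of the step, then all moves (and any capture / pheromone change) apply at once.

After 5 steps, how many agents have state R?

0

t=1: a0@(0,3):P a1@(4,3):P a2@(0,0):P a3@(0,1):P a4@(4,4):R
t=2: a0@(5,3):P a1@(4,4):P a2@(5,0):P a3@(5,1):P a4@(4,0):R
t=3: a0@(5,4):P a1@(4,0):P a2@(4,0):P a3@(4,1):P
t=4: (unchanged — steady state)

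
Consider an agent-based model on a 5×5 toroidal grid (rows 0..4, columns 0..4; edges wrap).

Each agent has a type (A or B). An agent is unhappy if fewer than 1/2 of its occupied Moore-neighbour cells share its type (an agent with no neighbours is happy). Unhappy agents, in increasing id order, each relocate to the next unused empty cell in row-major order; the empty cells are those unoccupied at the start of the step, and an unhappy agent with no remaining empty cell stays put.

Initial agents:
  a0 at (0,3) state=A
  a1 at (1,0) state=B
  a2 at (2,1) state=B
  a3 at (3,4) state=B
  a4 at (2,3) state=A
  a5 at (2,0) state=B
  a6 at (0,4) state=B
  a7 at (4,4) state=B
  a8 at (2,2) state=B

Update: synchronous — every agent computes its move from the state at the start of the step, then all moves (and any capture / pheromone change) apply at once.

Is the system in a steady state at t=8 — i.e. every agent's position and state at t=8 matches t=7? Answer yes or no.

yes

t=1: a0@(0,0):A a1@(1,0):B a2@(2,1):B a3@(3,4):B a4@(0,1):A a5@(2,0):B a6@(0,4):B a7@(4,4):B a8@(2,2):B
t=2: a0@(0,2):A a1@(1,0):B a2@(2,1):B a3@(3,4):B a4@(0,1):A a5@(2,0):B a6@(0,4):B a7@(4,4):B a8@(2,2):B
t=3: (unchanged — steady state)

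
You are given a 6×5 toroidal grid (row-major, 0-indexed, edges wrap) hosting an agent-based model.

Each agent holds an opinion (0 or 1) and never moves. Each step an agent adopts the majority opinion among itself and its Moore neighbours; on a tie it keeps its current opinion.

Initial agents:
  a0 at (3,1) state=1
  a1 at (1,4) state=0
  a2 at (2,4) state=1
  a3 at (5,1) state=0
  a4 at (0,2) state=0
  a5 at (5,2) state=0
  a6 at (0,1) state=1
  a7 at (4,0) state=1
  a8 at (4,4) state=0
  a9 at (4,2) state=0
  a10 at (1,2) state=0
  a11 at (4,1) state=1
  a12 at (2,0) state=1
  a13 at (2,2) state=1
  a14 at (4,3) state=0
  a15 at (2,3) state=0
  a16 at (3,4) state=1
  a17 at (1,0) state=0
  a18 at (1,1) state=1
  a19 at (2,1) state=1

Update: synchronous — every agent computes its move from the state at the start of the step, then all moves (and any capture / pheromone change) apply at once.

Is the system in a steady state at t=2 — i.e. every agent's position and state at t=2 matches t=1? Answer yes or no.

no

t=1: a0@(3,1):1 a1@(1,4):0 a2@(2,4):1 a3@(5,1):0 a4@(0,2):0 a5@(5,2):0 a6@(0,1):0 a7@(4,0):1 a8@(4,4):0 a9@(4,2):0 a10@(1,2):1 a11@(4,1):1 a12@(2,0):1 a13@(2,2):1 a14@(4,3):0 a15@(2,3):0 a16@(3,4):1 a17@(1,0):1 a18@(1,1):1 a19@(2,1):1
t=2: a0@(3,1):1 a1@(1,4):1 a2@(2,4):1 a3@(5,1):0 a4@(0,2):0 a5@(5,2):0 a6@(0,1):0 a7@(4,0):1 a8@(4,4):0 a9@(4,2):0 a10@(1,2):1 a11@(4,1):1 a12@(2,0):1 a13@(2,2):1 a14@(4,3):0 a15@(2,3):1 a16@(3,4):1 a17@(1,0):1 a18@(1,1):1 a19@(2,1):1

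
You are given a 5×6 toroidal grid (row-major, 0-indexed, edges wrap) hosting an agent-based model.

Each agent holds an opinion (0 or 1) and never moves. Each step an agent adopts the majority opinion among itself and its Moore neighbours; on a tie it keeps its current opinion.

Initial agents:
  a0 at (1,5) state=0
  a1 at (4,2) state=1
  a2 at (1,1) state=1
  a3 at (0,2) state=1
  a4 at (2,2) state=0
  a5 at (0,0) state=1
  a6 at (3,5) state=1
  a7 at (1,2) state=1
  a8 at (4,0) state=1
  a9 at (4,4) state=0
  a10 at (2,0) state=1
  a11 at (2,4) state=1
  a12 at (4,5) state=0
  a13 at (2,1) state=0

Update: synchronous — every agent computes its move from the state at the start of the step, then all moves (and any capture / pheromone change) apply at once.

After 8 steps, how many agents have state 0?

t=1: a0@(1,5):1 a1@(4,2):1 a2@(1,1):1 a3@(0,2):1 a4@(2,2):0 a5@(0,0):1 a6@(3,5):1 a7@(1,2):1 a8@(4,0):1 a9@(4,4):0 a10@(2,0):1 a11@(2,4):1 a12@(4,5):1 a13@(2,1):1
t=2: a0@(1,5):1 a1@(4,2):1 a2@(1,1):1 a3@(0,2):1 a4@(2,2):1 a5@(0,0):1 a6@(3,5):1 a7@(1,2):1 a8@(4,0):1 a9@(4,4):1 a10@(2,0):1 a11@(2,4):1 a12@(4,5):1 a13@(2,1):1
t=3: (unchanged — steady state)

0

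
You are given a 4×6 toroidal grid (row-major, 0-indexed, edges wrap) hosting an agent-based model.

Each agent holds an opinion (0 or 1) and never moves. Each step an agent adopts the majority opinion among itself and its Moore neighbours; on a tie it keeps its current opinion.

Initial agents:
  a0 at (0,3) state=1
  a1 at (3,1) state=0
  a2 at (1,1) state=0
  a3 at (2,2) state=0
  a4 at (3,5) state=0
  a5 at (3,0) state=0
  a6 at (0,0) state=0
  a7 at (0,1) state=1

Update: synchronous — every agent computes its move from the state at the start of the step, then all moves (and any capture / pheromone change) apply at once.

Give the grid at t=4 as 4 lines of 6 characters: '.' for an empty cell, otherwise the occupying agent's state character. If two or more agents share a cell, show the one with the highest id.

t=1: a0@(0,3):1 a1@(3,1):0 a2@(1,1):0 a3@(2,2):0 a4@(3,5):0 a5@(3,0):0 a6@(0,0):0 a7@(0,1):0
t=2: (unchanged — steady state)

00.1..
.0....
..0...
00...0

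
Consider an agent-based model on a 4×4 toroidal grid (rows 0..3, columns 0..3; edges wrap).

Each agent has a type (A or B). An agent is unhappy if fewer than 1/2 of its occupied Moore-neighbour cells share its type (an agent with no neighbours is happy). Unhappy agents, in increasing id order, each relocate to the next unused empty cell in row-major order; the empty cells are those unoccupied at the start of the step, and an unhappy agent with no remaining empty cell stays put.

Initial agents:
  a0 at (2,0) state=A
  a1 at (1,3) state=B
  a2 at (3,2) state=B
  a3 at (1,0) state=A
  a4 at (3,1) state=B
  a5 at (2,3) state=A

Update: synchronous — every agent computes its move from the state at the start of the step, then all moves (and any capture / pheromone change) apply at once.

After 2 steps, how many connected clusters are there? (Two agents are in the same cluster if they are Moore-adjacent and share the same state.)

2

t=1: a0@(2,0):A a1@(0,0):B a2@(3,2):B a3@(1,0):A a4@(3,1):B a5@(2,3):A
t=2: (unchanged — steady state)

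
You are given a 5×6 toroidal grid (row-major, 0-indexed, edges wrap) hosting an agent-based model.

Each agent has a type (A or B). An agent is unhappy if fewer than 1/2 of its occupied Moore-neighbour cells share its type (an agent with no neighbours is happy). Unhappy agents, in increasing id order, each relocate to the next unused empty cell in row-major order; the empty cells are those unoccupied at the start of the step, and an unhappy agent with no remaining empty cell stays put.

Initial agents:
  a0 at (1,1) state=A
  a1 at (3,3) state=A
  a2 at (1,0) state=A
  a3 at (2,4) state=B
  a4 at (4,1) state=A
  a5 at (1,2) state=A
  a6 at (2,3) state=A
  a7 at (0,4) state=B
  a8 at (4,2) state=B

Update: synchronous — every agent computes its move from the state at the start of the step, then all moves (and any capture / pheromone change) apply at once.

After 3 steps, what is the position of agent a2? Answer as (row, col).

t=1: a0@(1,1):A a1@(0,0):A a2@(1,0):A a3@(0,1):B a4@(0,2):A a5@(1,2):A a6@(2,3):A a7@(0,4):B a8@(0,3):B
t=2: a0@(1,1):A a1@(0,0):A a2@(1,0):A a3@(0,5):B a4@(0,2):A a5@(1,2):A a6@(2,3):A a7@(0,4):B a8@(1,3):B
t=3: a0@(1,1):A a1@(0,0):A a2@(1,0):A a3@(0,1):B a4@(0,2):A a5@(1,2):A a6@(2,3):A a7@(0,4):B a8@(0,3):B

(1, 0)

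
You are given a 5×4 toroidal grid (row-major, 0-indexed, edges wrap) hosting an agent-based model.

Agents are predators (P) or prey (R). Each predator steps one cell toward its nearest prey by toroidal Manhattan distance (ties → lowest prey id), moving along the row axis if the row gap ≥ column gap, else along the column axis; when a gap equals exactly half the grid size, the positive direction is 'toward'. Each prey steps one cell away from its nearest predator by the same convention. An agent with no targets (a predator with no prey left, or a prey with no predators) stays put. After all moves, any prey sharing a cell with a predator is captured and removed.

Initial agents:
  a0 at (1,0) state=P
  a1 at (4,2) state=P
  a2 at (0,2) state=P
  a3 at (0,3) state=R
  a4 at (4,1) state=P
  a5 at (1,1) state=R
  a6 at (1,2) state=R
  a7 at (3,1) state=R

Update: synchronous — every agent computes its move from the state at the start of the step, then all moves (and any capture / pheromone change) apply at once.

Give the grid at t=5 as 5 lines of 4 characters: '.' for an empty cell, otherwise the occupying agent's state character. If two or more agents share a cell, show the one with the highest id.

R..P
.PR.
.RR.
.P..
....

t=1: a0@(1,1):P a1@(0,2):P a2@(0,3):P a3@(0,0):R a4@(3,1):P a5@(1,2):R a6@(2,2):R a7@(2,1):R
t=2: a0@(1,2):P a1@(1,2):P a2@(0,0):P a3@(0,1):R a4@(2,1):P a5@(1,3):R a6@(3,2):R a7@(3,1):R
t=3: a0@(1,3):P a1@(1,3):P a2@(0,1):P a3@(0,2):R a4@(3,1):P a5@(1,0):R a6@(4,2):R a7@(4,1):R
t=4: a0@(1,0):P a1@(1,0):P a2@(0,2):P a3@(0,3):R a4@(4,1):P a5@(1,1):R a6@(3,2):R a7@(3,1):R
t=5: a0@(1,1):P a1@(1,1):P a2@(0,3):P a3@(0,0):R a4@(3,1):P a5@(1,2):R a6@(2,2):R a7@(2,1):R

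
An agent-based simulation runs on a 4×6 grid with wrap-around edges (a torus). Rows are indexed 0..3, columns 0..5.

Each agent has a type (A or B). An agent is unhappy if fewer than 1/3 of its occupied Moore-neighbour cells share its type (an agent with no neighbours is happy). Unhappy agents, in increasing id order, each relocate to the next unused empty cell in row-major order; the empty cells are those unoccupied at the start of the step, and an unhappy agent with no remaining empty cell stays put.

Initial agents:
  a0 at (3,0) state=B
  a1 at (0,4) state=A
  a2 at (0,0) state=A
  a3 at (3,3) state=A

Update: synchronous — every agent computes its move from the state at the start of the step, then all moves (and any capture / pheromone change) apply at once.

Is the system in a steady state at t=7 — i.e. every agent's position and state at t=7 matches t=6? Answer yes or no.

yes

t=1: a0@(0,1):B a1@(0,4):A a2@(0,2):A a3@(3,3):A
t=2: a0@(0,0):B a1@(0,4):A a2@(0,2):A a3@(3,3):A
t=3: (unchanged — steady state)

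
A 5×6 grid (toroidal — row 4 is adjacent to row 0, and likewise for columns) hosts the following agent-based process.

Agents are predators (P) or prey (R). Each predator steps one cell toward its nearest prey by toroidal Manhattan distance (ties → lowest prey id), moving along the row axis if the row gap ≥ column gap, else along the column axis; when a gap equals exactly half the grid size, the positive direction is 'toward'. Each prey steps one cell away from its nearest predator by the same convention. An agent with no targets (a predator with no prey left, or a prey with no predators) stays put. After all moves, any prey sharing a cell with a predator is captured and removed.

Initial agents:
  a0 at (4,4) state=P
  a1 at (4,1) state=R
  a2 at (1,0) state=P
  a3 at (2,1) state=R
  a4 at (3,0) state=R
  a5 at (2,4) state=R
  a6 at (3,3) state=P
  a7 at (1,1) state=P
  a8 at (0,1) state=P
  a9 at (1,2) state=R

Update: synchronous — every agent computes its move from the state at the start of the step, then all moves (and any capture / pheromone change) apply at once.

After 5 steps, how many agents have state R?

5

t=1: a0@(3,4):P a1@(3,1):R a2@(2,0):P a3@(3,1):R a4@(4,0):R a5@(1,4):R a6@(2,3):P a7@(2,1):P a8@(4,1):P a9@(1,3):R
t=2: a0@(2,4):P a1@(4,1):R a2@(3,0):P a3@(4,1):R a4@(4,5):R a5@(0,4):R a6@(1,3):P a7@(3,1):P a8@(3,1):P a9@(0,3):R
t=3: a0@(1,4):P a1@(0,1):R a2@(4,0):P a3@(0,1):R a4@(0,5):R a5@(4,4):R a6@(0,3):P a7@(4,1):P a8@(4,1):P a9@(4,3):R
t=4: a0@(0,4):P a1@(1,1):R a2@(0,0):P a3@(1,1):R a4@(4,5):R a5@(3,4):R a6@(4,3):P a7@(0,1):P a8@(0,1):P a9@(3,3):R
t=5: a0@(4,4):P a1@(2,1):R a2@(1,0):P a3@(2,1):R a4@(3,5):R a5@(2,4):R a6@(3,3):P a7@(1,1):P a8@(1,1):P a9@(2,3):R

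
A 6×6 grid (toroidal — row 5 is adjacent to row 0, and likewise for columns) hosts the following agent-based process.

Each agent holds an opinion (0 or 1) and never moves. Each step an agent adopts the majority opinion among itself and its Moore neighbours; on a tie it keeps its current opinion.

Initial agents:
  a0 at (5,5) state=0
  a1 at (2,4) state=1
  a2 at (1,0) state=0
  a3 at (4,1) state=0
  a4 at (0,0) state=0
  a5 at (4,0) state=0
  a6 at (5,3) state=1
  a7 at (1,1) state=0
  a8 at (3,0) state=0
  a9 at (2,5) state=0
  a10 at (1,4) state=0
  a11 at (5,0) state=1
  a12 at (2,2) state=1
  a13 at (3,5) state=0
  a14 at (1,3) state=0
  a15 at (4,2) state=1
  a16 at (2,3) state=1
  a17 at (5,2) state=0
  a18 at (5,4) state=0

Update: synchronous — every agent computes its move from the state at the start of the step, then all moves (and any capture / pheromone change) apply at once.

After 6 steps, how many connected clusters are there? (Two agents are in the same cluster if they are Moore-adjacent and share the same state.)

t=1: a0@(5,5):0 a1@(2,4):0 a2@(1,0):0 a3@(4,1):0 a4@(0,0):0 a5@(4,0):0 a6@(5,3):1 a7@(1,1):0 a8@(3,0):0 a9@(2,5):0 a10@(1,4):0 a11@(5,0):0 a12@(2,2):1 a13@(3,5):0 a14@(1,3):1 a15@(4,2):1 a16@(2,3):1 a17@(5,2):0 a18@(5,4):0
t=2: (unchanged — steady state)

3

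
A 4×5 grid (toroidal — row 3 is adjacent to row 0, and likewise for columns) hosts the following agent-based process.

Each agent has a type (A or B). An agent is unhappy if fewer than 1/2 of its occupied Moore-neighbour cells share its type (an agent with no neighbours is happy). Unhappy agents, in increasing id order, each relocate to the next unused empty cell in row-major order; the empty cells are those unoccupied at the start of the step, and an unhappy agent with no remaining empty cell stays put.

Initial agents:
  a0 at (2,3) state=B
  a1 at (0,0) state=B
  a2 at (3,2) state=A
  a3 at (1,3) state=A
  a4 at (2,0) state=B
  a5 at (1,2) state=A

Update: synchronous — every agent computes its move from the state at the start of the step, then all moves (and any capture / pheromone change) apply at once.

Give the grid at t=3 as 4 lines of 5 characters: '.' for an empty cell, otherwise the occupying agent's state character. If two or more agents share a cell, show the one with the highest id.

t=1: a0@(0,1):B a1@(0,0):B a2@(0,2):A a3@(1,3):A a4@(2,0):B a5@(1,2):A
t=2: a0@(0,3):B a1@(0,0):B a2@(0,2):A a3@(1,3):A a4@(2,0):B a5@(1,2):A
t=3: a0@(0,1):B a1@(0,0):B a2@(0,2):A a3@(1,3):A a4@(2,0):B a5@(1,2):A

BBA..
..AA.
B....
.....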